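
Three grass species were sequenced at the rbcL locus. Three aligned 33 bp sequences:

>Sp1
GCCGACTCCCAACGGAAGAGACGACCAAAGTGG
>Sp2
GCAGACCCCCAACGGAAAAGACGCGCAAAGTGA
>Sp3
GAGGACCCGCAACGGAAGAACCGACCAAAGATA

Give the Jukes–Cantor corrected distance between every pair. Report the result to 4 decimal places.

d(Sp1,Sp2) = 0.2082, d(Sp1,Sp3) = 0.3390, d(Sp2,Sp3) = 0.3882

Sp1–Sp2: 6/33 sites differ → p ≈ 0.181818, d = −0.75 ln(1 − 0.242424) = 0.208224 ≈ 0.2082.
Sp1–Sp3: 9/33 sites differ → p ≈ 0.272727, d = −0.75 ln(1 − 0.363636) = 0.338988 ≈ 0.3390.
Sp2–Sp3: 10/33 sites differ → p ≈ 0.30303, d = −0.75 ln(1 − 0.40404) = 0.388186 ≈ 0.3882.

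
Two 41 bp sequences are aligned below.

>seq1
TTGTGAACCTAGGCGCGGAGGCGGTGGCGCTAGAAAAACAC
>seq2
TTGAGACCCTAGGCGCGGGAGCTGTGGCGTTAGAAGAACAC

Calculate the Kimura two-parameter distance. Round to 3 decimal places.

Of 41 sites, 4 differences are transitions and 3 are transversions, so P = 4/41 ≈ 0.097561 and Q = 3/41 ≈ 0.073171.
Under the Kimura two-parameter model, d = −½ ln(1 − 2P − Q) − ¼ ln(1 − 2Q).
1 − 2P − Q = 0.731707, giving −½ ln(0.731707) = 0.156188.
1 − 2Q = 0.853658, giving −¼ ln(0.853658) = 0.039556.
d = 0.156188 + 0.039556 = 0.195744.

0.196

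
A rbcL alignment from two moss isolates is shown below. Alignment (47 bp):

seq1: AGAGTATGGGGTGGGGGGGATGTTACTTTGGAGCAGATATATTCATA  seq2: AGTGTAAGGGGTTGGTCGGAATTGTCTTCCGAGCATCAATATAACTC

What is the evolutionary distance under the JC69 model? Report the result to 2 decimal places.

The sequences differ at 18 of 47 sites, so p = 18/47 ≈ 0.382979.
d = −(3/4) ln(1 − 4p/3) = −0.75 ln(1 − 0.510639) = −0.75 ln(0.489361)
  = −0.75 × (-0.714655) = 0.535991 substitutions/site.

0.54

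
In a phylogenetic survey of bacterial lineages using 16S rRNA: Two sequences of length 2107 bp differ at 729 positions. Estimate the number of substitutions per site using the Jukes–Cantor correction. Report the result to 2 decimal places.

0.46

p = 729/2107 ≈ 0.34599.
d = −(3/4) ln(1 − 4p/3) = −0.75 ln(1 − 0.46132) = −0.75 ln(0.53868)
  = −0.75 × (-0.618634) = 0.463976 substitutions/site.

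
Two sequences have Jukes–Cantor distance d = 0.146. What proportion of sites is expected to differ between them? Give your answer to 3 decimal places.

0.133

p = (3/4)(1 − e^(−4d/3)) = 0.75 × (1 − e^(-0.194667)) = 0.75 × (1 − 0.823109) = 0.132668.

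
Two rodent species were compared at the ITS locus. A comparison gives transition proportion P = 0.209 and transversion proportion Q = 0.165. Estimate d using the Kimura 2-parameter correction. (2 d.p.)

Under the Kimura two-parameter model, d = −½ ln(1 − 2P − Q) − ¼ ln(1 − 2Q).
1 − 2P − Q = 0.417, giving −½ ln(0.417) = 0.437335.
1 − 2Q = 0.67, giving −¼ ln(0.67) = 0.100119.
d = 0.437335 + 0.100119 = 0.537454.

0.54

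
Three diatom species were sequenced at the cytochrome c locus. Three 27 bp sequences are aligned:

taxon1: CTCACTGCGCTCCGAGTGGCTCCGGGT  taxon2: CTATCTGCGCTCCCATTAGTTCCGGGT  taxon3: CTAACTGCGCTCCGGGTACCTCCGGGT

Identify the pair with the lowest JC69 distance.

taxon1–taxon2: 6/27 differ, p = 0.222, d = 0.264.
taxon1–taxon3: 4/27 differ, p = 0.148, d = 0.165.
taxon2–taxon3: 6/27 differ, p = 0.222, d = 0.264.
The smallest distance is between taxon1 and taxon3.

taxon1 and taxon3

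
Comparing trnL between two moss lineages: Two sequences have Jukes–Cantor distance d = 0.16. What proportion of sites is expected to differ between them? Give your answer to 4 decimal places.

p = (3/4)(1 − e^(−4d/3)) = 0.75 × (1 − e^(-0.213333)) = 0.75 × (1 − 0.807887) = 0.144085.

0.1441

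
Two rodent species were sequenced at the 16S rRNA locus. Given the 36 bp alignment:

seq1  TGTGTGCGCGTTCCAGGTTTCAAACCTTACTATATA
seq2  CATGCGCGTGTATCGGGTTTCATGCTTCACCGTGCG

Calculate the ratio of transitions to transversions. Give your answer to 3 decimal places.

7.000

Transitions are A↔G and C↔T; transversions are all other mismatches.
Transitions: 14. Transversions: 2.
R = 14/2 = 7.000.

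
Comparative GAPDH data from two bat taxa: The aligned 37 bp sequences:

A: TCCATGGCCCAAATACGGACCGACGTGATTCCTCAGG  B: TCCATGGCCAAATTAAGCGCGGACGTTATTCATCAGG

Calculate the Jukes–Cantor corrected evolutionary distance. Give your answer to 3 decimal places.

0.255

The sequences differ at 8 of 37 sites (10, 13, 16, 18, 19, 21, 27, 32), so p = 8/37 ≈ 0.216216.
d = −(3/4) ln(1 − 4p/3) = −0.75 ln(1 − 0.288288) = −0.75 ln(0.711712)
  = −0.75 × (-0.340082) = 0.255062 substitutions/site.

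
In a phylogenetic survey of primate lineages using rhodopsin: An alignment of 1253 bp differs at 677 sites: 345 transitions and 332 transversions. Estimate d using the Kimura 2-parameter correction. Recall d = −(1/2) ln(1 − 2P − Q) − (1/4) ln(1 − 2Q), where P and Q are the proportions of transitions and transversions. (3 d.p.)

1.034

P = 345/1253 ≈ 0.275339 and Q = 332/1253 ≈ 0.264964.
Under the Kimura two-parameter model, d = −½ ln(1 − 2P − Q) − ¼ ln(1 − 2Q).
1 − 2P − Q = 0.184358, giving −½ ln(0.184358) = 0.845438.
1 − 2Q = 0.470072, giving −¼ ln(0.470072) = 0.188717.
d = 0.845438 + 0.188717 = 1.034155.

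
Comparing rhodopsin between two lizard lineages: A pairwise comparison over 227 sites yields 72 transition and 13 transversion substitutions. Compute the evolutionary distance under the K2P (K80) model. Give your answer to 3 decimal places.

0.619

P = 72/227 ≈ 0.317181 and Q = 13/227 ≈ 0.057269.
Under the Kimura two-parameter model, d = −½ ln(1 − 2P − Q) − ¼ ln(1 − 2Q).
1 − 2P − Q = 0.308369, giving −½ ln(0.308369) = 0.588229.
1 − 2Q = 0.885462, giving −¼ ln(0.885462) = 0.030411.
d = 0.588229 + 0.030411 = 0.618640.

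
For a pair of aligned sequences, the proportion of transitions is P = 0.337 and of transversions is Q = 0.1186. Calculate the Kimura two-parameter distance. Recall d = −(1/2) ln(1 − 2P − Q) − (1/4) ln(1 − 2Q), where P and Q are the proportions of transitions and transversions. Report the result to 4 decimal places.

0.8542

Under the Kimura two-parameter model, d = −½ ln(1 − 2P − Q) − ¼ ln(1 − 2Q).
1 − 2P − Q = 0.2074, giving −½ ln(0.2074) = 0.786553.
1 − 2Q = 0.7628, giving −¼ ln(0.7628) = 0.067690.
d = 0.786553 + 0.067690 = 0.854243.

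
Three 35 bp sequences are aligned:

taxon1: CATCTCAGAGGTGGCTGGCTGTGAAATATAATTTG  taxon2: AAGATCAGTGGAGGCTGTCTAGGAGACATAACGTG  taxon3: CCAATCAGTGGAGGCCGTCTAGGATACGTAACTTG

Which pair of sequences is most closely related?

taxon1–taxon2: 12/35 differ, p = 0.343, d = 0.458.
taxon1–taxon3: 13/35 differ, p = 0.371, d = 0.513.
taxon2–taxon3: 7/35 differ, p = 0.200, d = 0.233.
The smallest distance is between taxon2 and taxon3.

taxon2 and taxon3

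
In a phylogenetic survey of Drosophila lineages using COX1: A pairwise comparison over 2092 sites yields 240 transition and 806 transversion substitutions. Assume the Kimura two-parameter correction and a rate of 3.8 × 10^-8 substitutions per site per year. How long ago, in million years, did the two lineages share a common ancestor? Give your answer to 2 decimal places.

P = 240/2092 ≈ 0.114723 and Q = 806/2092 ≈ 0.385277.
Under the Kimura two-parameter model, d = −½ ln(1 − 2P − Q) − ¼ ln(1 − 2Q).
1 − 2P − Q = 0.385277, giving −½ ln(0.385277) = 0.476896.
1 − 2Q = 0.229446, giving −¼ ln(0.229446) = 0.368022.
d = 0.476896 + 0.368022 = 0.844918.
Under a molecular clock d = 2μt, so t = d/(2μ) = 0.844918 / (2 × 3.8 × 10^-8) = 11.12 million years.

11.12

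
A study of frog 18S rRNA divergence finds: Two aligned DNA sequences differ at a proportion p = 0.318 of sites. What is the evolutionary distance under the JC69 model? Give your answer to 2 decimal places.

d = −(3/4) ln(1 − 4p/3) = −0.75 ln(1 − 0.424) = −0.75 ln(0.576)
  = −0.75 × (-0.551648) = 0.413736 substitutions/site.

0.41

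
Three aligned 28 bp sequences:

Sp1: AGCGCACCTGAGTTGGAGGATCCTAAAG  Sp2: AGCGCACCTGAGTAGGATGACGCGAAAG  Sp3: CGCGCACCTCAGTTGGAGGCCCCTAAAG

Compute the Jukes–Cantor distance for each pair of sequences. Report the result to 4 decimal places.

d(Sp1,Sp2) = 0.2040, d(Sp1,Sp3) = 0.1585, d(Sp2,Sp3) = 0.3041

Sp1–Sp2: 5/28 sites differ → p ≈ 0.178571, d = −0.75 ln(1 − 0.238095) = 0.203950 ≈ 0.2040.
Sp1–Sp3: 4/28 sites differ → p ≈ 0.142857, d = −0.75 ln(1 − 0.190476) = 0.158482 ≈ 0.1585.
Sp2–Sp3: 7/28 sites differ → p = 0.25, d = −0.75 ln(1 − 0.333333) = 0.304098 ≈ 0.3041.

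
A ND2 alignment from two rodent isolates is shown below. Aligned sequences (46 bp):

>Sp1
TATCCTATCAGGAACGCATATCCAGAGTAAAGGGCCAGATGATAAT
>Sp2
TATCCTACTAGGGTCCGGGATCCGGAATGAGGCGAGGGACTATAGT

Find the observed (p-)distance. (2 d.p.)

The sequences differ at 19 of 46 positions.
p = 19/46 = 0.413043… ≈ 0.41 (to 2 d.p.).

0.41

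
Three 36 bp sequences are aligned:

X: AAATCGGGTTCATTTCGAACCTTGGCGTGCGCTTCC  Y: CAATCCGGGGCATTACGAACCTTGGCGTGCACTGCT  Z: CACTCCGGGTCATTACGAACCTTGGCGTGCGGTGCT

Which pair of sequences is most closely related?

Y and Z

X–Y: 8/36 differ, p = 0.222, d = 0.264.
X–Z: 8/36 differ, p = 0.222, d = 0.264.
Y–Z: 4/36 differ, p = 0.111, d = 0.120.
The smallest distance is between Y and Z.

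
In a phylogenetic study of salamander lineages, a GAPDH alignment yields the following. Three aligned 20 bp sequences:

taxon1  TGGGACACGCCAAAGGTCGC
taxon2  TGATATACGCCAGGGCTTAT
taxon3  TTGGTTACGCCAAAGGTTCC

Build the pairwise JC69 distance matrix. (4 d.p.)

d(taxon1,taxon2) = 0.6872, d(taxon1,taxon3) = 0.3041, d(taxon2,taxon3) = 0.6872

taxon1–taxon2: 9/20 sites differ → p = 0.45, d = −0.75 ln(1 − 0.6) = 0.687218 ≈ 0.6872.
taxon1–taxon3: 5/20 sites differ → p = 0.25, d = −0.75 ln(1 − 0.333333) = 0.304098 ≈ 0.3041.
taxon2–taxon3: 9/20 sites differ → p = 0.45, d = −0.75 ln(1 − 0.6) = 0.687218 ≈ 0.6872.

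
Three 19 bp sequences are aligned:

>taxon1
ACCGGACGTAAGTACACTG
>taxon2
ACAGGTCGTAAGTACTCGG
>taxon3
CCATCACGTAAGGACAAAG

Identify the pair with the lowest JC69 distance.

taxon1–taxon2: 4/19 differ, p = 0.211, d = 0.247.
taxon1–taxon3: 7/19 differ, p = 0.368, d = 0.507.
taxon2–taxon3: 8/19 differ, p = 0.421, d = 0.618.
The smallest distance is between taxon1 and taxon2.

taxon1 and taxon2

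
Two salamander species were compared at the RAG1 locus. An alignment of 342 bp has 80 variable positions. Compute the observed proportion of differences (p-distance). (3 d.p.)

0.234

p = 80/342 = 0.233918… ≈ 0.234 (to 3 d.p.).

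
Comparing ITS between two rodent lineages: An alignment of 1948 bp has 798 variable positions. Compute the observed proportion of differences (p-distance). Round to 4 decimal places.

p = 798/1948 = 0.409650… ≈ 0.4097 (to 4 d.p.).

0.4097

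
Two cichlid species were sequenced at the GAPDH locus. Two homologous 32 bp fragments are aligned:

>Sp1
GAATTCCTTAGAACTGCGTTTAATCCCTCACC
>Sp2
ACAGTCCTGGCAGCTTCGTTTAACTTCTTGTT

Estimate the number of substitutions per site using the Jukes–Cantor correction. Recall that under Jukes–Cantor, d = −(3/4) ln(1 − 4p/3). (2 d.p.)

The sequences differ at 15 of 32 sites, so p = 15/32 = 0.46875.
d = −(3/4) ln(1 − 4p/3) = −0.75 ln(1 − 0.625) = −0.75 ln(0.375)
  = −0.75 × (-0.980829) = 0.735622 substitutions/site.

0.74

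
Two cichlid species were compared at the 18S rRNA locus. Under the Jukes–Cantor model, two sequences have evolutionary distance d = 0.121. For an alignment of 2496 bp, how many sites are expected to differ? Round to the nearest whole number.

279

Invert JC69: p = (3/4)(1 − e^(−4d/3)) = 0.75 × (1 − e^(-0.161333)) = 0.75 × (1 − 0.851009) = 0.111743.
Expected differing sites = pL ≈ 0.111743 × 2496 = 278.910528 ≈ 279.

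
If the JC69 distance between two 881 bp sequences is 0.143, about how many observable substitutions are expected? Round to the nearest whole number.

115

Invert JC69: p = (3/4)(1 − e^(−4d/3)) = 0.75 × (1 − e^(-0.190667)) = 0.75 × (1 − 0.826408) = 0.130194.
Expected differing sites = pL ≈ 0.130194 × 881 = 114.700914 ≈ 115.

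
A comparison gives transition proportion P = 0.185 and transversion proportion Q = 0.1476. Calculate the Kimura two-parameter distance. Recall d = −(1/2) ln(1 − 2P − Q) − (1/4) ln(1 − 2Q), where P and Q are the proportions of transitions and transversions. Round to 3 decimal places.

0.452

Under the Kimura two-parameter model, d = −½ ln(1 − 2P − Q) − ¼ ln(1 − 2Q).
1 − 2P − Q = 0.4824, giving −½ ln(0.4824) = 0.364491.
1 − 2Q = 0.7048, giving −¼ ln(0.7048) = 0.087460.
d = 0.364491 + 0.087460 = 0.451951.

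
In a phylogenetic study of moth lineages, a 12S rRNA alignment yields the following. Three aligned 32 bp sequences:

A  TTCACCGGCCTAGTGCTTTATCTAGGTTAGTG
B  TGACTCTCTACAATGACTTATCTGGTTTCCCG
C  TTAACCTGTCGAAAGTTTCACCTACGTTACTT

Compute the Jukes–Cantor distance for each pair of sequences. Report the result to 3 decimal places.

d(A,B) = 0.924, d(A,C) = 0.520, d(B,C) = 0.924

A–B: 17/32 sites differ → p = 0.53125, d = −0.75 ln(1 − 0.708333) = 0.924107 ≈ 0.924.
A–C: 12/32 sites differ → p = 0.375, d = −0.75 ln(1 − 0.5) = 0.519860 ≈ 0.520.
B–C: 17/32 sites differ → p = 0.53125, d = −0.75 ln(1 − 0.708333) = 0.924107 ≈ 0.924.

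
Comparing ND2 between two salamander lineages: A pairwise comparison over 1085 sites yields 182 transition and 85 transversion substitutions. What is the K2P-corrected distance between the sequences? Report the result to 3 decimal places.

0.310

P = 182/1085 ≈ 0.167742 and Q = 85/1085 ≈ 0.078341.
Under the Kimura two-parameter model, d = −½ ln(1 − 2P − Q) − ¼ ln(1 − 2Q).
1 − 2P − Q = 0.586175, giving −½ ln(0.586175) = 0.267068.
1 − 2Q = 0.843318, giving −¼ ln(0.843318) = 0.042603.
d = 0.267068 + 0.042603 = 0.309671.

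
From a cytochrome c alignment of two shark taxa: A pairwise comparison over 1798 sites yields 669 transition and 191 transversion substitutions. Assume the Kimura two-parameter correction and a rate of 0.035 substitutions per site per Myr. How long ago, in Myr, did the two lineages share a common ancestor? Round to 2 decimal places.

P = 669/1798 ≈ 0.37208 and Q = 191/1798 ≈ 0.106229.
Under the Kimura two-parameter model, d = −½ ln(1 − 2P − Q) − ¼ ln(1 − 2Q).
1 − 2P − Q = 0.149611, giving −½ ln(0.149611) = 0.949858.
1 − 2Q = 0.787542, giving −¼ ln(0.787542) = 0.059710.
d = 0.949858 + 0.059710 = 1.009568.
Under a molecular clock d = 2μt, so t = d/(2μ) = 1.009568 / (2 × 0.035) = 14.42 Myr.

14.42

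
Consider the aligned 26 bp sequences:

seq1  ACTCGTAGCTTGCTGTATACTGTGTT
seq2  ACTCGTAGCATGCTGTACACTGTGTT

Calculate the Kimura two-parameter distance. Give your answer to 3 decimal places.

Of 26 sites, 1 differences are transitions and 1 are transversions, so P = 1/26 ≈ 0.038462 and Q = 1/26 ≈ 0.038462.
Under the Kimura two-parameter model, d = −½ ln(1 − 2P − Q) − ¼ ln(1 − 2Q).
1 − 2P − Q = 0.884614, giving −½ ln(0.884614) = 0.061302.
1 − 2Q = 0.923076, giving −¼ ln(0.923076) = 0.020011.
d = 0.061302 + 0.020011 = 0.081313.

0.081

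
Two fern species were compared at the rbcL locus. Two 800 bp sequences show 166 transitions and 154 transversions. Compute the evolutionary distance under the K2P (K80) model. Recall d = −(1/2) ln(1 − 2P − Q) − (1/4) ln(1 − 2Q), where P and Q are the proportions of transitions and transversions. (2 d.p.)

0.59

P = 166/800 = 0.2075 and Q = 154/800 = 0.1925.
Under the Kimura two-parameter model, d = −½ ln(1 − 2P − Q) − ¼ ln(1 − 2Q).
1 − 2P − Q = 0.3925, giving −½ ln(0.3925) = 0.467609.
1 − 2Q = 0.615, giving −¼ ln(0.615) = 0.121533.
d = 0.467609 + 0.121533 = 0.589142.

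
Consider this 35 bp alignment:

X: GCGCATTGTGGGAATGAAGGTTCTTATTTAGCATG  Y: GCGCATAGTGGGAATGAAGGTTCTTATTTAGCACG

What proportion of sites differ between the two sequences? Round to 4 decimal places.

0.0571

The sequences differ at 2 of 35 positions (sites 7, 34).
p = 2/35 = 0.057142… ≈ 0.0571 (to 4 d.p.).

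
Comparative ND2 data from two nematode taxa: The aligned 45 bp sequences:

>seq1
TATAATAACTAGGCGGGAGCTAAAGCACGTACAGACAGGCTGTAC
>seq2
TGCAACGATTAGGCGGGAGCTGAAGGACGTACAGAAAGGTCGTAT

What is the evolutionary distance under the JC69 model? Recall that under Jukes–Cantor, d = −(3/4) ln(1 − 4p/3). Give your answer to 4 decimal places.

The sequences differ at 11 of 45 sites, so p = 11/45 ≈ 0.244444.
d = −(3/4) ln(1 − 4p/3) = −0.75 ln(1 − 0.325925) = −0.75 ln(0.674075)
  = −0.75 × (-0.394414) = 0.295811 substitutions/site.

0.2958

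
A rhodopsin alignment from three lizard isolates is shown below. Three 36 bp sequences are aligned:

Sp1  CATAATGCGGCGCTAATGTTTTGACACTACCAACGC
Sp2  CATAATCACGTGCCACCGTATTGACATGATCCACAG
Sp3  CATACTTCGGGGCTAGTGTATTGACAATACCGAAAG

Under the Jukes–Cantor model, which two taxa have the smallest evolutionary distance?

Sp1 and Sp3

Sp1–Sp2: 14/36 differ, p = 0.389, d = 0.548.
Sp1–Sp3: 10/36 differ, p = 0.278, d = 0.347.
Sp2–Sp3: 13/36 differ, p = 0.361, d = 0.493.
The smallest distance is between Sp1 and Sp3.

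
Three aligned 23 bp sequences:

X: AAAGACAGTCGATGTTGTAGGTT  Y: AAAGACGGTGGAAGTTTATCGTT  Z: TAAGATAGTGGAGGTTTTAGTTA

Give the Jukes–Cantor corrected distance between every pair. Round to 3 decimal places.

X–Y: 7/23 sites differ → p ≈ 0.304348, d = −0.75 ln(1 − 0.405797) = 0.390401 ≈ 0.390.
X–Z: 7/23 sites differ → p ≈ 0.304348, d = −0.75 ln(1 − 0.405797) = 0.390401 ≈ 0.390.
Y–Z: 9/23 sites differ → p ≈ 0.391304, d = −0.75 ln(1 − 0.521739) = 0.553199 ≈ 0.553.

d(X,Y) = 0.390, d(X,Z) = 0.390, d(Y,Z) = 0.553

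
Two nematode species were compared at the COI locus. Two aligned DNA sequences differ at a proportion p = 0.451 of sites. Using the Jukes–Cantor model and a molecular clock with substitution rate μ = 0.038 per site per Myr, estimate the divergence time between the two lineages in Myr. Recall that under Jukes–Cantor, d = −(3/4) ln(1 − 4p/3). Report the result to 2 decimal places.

9.08

d = −(3/4) ln(1 − 4p/3) = −0.75 ln(1 − 0.601333) = −0.75 ln(0.398667)
  = −0.75 × (-0.919629) = 0.689722 substitutions/site.
Under a molecular clock d = 2μt, so t = d/(2μ) = 0.689722 / (2 × 0.038) = 9.08 Myr.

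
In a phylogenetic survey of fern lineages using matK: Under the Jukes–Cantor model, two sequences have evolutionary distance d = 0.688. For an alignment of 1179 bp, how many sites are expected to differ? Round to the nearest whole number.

531

Invert JC69: p = (3/4)(1 − e^(−4d/3)) = 0.75 × (1 − e^(-0.917333)) = 0.75 × (1 − 0.399583) = 0.450313.
Expected differing sites = pL ≈ 0.450313 × 1179 = 530.919027 ≈ 531.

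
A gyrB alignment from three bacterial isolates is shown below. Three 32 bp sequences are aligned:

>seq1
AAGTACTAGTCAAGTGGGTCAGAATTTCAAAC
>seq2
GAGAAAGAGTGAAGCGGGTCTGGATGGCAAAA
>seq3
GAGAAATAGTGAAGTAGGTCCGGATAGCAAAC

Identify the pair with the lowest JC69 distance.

seq1–seq2: 11/32 differ, p = 0.344, d = 0.460.
seq1–seq3: 9/32 differ, p = 0.281, d = 0.353.
seq2–seq3: 6/32 differ, p = 0.188, d = 0.216.
The smallest distance is between seq2 and seq3.

seq2 and seq3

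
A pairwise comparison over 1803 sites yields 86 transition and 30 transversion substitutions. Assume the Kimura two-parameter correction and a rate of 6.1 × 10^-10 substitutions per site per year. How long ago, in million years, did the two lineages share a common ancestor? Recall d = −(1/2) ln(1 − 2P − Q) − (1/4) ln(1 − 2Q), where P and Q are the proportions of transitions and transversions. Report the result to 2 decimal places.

P = 86/1803 ≈ 0.047698 and Q = 30/1803 ≈ 0.016639.
Under the Kimura two-parameter model, d = −½ ln(1 − 2P − Q) − ¼ ln(1 − 2Q).
1 − 2P − Q = 0.887965, giving −½ ln(0.887965) = 0.059411.
1 − 2Q = 0.966722, giving −¼ ln(0.966722) = 0.008461.
d = 0.059411 + 0.008461 = 0.067872.
Under a molecular clock d = 2μt, so t = d/(2μ) = 0.067872 / (2 × 6.1 × 10^-10) = 55.63 million years.

55.63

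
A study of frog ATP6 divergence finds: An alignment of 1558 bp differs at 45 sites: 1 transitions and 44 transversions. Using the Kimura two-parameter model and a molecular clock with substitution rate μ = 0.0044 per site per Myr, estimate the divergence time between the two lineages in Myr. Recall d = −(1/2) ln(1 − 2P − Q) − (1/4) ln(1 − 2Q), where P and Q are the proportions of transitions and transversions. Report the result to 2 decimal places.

P = 1/1558 ≈ 0.000642 and Q = 44/1558 ≈ 0.028241.
Under the Kimura two-parameter model, d = −½ ln(1 − 2P − Q) − ¼ ln(1 − 2Q).
1 − 2P − Q = 0.970475, giving −½ ln(0.970475) = 0.014985.
1 − 2Q = 0.943518, giving −¼ ln(0.943518) = 0.014535.
d = 0.014985 + 0.014535 = 0.029520.
Under a molecular clock d = 2μt, so t = d/(2μ) = 0.029520 / (2 × 0.0044) = 3.35 Myr.

3.35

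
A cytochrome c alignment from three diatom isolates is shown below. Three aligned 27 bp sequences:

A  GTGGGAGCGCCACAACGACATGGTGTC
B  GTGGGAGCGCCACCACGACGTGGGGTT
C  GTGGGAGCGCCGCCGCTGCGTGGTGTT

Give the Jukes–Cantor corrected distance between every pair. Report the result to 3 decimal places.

A–B: 4/27 sites differ → p ≈ 0.148148, d = −0.75 ln(1 − 0.197531) = 0.165047 ≈ 0.165.
A–C: 7/27 sites differ → p ≈ 0.259259, d = −0.75 ln(1 − 0.345679) = 0.318118 ≈ 0.318.
B–C: 5/27 sites differ → p ≈ 0.185185, d = −0.75 ln(1 − 0.246913) = 0.212681 ≈ 0.213.

d(A,B) = 0.165, d(A,C) = 0.318, d(B,C) = 0.213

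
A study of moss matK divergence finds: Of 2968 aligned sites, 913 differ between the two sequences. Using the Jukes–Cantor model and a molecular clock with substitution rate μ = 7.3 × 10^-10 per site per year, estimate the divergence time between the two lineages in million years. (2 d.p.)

p = 913/2968 ≈ 0.307615.
d = −(3/4) ln(1 − 4p/3) = −0.75 ln(1 − 0.410153) = −0.75 ln(0.589847)
  = −0.75 × (-0.527892) = 0.395919 substitutions/site.
Under a molecular clock d = 2μt, so t = d/(2μ) = 0.395919 / (2 × 7.3 × 10^-10) = 271.18 million years.

271.18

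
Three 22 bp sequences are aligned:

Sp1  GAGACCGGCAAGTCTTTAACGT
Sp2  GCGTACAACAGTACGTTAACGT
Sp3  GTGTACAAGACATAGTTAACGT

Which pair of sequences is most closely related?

Sp2 and Sp3

Sp1–Sp2: 9/22 differ, p = 0.409, d = 0.591.
Sp1–Sp3: 10/22 differ, p = 0.455, d = 0.699.
Sp2–Sp3: 6/22 differ, p = 0.273, d = 0.339.
The smallest distance is between Sp2 and Sp3.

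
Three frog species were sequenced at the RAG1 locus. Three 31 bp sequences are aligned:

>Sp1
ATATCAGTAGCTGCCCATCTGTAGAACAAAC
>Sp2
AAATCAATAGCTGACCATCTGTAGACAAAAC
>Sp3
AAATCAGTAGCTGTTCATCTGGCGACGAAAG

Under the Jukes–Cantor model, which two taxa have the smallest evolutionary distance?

Sp1–Sp2: 5/31 differ, p = 0.161, d = 0.182.
Sp1–Sp3: 8/31 differ, p = 0.258, d = 0.316.
Sp2–Sp3: 7/31 differ, p = 0.226, d = 0.269.
The smallest distance is between Sp1 and Sp2.

Sp1 and Sp2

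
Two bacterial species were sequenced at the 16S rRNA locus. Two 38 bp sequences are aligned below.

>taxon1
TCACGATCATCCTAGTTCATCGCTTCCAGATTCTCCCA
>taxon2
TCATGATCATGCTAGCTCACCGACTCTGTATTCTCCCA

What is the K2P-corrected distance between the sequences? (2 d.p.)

Of 38 sites, 6 differences are transitions and 3 are transversions, so P = 6/38 ≈ 0.157895 and Q = 3/38 ≈ 0.078947.
Under the Kimura two-parameter model, d = −½ ln(1 − 2P − Q) − ¼ ln(1 − 2Q).
1 − 2P − Q = 0.605263, giving −½ ln(0.605263) = 0.251046.
1 − 2Q = 0.842106, giving −¼ ln(0.842106) = 0.042962.
d = 0.251046 + 0.042962 = 0.294008.

0.29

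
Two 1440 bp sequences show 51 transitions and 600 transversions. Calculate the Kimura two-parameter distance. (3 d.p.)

P = 51/1440 ≈ 0.035417 and Q = 600/1440 ≈ 0.416667.
Under the Kimura two-parameter model, d = −½ ln(1 − 2P − Q) − ¼ ln(1 − 2Q).
1 − 2P − Q = 0.512499, giving −½ ln(0.512499) = 0.334228.
1 − 2Q = 0.166666, giving −¼ ln(0.166666) = 0.447941.
d = 0.334228 + 0.447941 = 0.782169.

0.782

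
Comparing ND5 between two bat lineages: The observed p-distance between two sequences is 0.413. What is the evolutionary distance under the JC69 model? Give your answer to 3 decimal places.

0.600

d = −(3/4) ln(1 − 4p/3) = −0.75 ln(1 − 0.550667) = −0.75 ln(0.449333)
  = −0.75 × (-0.799991) = 0.599993 substitutions/site.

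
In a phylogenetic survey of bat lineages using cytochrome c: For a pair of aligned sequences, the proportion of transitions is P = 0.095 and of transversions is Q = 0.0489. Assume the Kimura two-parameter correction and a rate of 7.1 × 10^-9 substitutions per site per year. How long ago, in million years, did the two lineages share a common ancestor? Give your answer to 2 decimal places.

11.42

Under the Kimura two-parameter model, d = −½ ln(1 − 2P − Q) − ¼ ln(1 − 2Q).
1 − 2P − Q = 0.7611, giving −½ ln(0.7611) = 0.136495.
1 − 2Q = 0.9022, giving −¼ ln(0.9022) = 0.025730.
d = 0.136495 + 0.025730 = 0.162225.
Under a molecular clock d = 2μt, so t = d/(2μ) = 0.162225 / (2 × 7.1 × 10^-9) = 11.42 million years.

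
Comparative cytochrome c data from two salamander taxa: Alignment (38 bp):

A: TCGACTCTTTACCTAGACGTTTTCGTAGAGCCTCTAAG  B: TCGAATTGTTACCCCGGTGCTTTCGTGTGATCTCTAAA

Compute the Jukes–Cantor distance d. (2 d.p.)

0.51

The sequences differ at 14 of 38 sites, so p = 14/38 ≈ 0.368421.
d = −(3/4) ln(1 − 4p/3) = −0.75 ln(1 − 0.491228) = −0.75 ln(0.508772)
  = −0.75 × (-0.675755) = 0.506816 substitutions/site.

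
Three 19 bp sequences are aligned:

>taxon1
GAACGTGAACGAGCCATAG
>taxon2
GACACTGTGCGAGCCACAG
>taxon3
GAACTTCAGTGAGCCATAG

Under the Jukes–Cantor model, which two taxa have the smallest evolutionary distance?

taxon1–taxon2: 6/19 differ, p = 0.316, d = 0.410.
taxon1–taxon3: 4/19 differ, p = 0.211, d = 0.247.
taxon2–taxon3: 7/19 differ, p = 0.368, d = 0.507.
The smallest distance is between taxon1 and taxon3.

taxon1 and taxon3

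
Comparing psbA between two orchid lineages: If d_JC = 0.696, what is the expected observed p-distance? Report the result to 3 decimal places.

0.453

p = (3/4)(1 − e^(−4d/3)) = 0.75 × (1 − e^(-0.928)) = 0.75 × (1 − 0.395344) = 0.453492.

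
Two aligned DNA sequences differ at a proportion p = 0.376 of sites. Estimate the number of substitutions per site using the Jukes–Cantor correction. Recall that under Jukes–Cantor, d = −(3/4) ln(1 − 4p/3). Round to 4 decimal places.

d = −(3/4) ln(1 − 4p/3) = −0.75 ln(1 − 0.501333) = −0.75 ln(0.498667)
  = −0.75 × (-0.695817) = 0.521863 substitutions/site.

0.5219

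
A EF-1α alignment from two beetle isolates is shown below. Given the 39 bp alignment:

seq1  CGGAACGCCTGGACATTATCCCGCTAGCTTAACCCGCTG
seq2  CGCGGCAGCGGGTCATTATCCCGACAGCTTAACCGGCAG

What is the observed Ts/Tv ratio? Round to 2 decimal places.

Transitions are A↔G and C↔T; transversions are all other mismatches.
Transitions: 4. Transversions: 7.
R = 4/7 = 0.571428… ≈ 0.57 (to 2 d.p.).

0.57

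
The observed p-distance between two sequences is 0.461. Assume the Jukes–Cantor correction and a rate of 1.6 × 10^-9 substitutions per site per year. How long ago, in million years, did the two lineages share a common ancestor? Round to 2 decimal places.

d = −(3/4) ln(1 − 4p/3) = −0.75 ln(1 − 0.614667) = −0.75 ln(0.385333)
  = −0.75 × (-0.953647) = 0.715235 substitutions/site.
Under a molecular clock d = 2μt, so t = d/(2μ) = 0.715235 / (2 × 1.6 × 10^-9) = 223.51 million years.

223.51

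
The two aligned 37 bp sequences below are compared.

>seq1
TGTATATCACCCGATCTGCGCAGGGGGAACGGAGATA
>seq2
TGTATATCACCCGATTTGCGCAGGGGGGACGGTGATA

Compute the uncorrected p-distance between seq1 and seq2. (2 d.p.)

0.08

The sequences differ at 3 of 37 positions (sites 16, 28, 33).
p = 3/37 = 0.081081… ≈ 0.08 (to 2 d.p.).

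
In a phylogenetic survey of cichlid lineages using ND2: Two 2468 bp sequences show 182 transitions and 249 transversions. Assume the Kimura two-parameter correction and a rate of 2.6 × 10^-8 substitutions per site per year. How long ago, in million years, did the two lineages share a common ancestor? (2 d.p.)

P = 182/2468 ≈ 0.073744 and Q = 249/2468 ≈ 0.100891.
Under the Kimura two-parameter model, d = −½ ln(1 − 2P − Q) − ¼ ln(1 − 2Q).
1 − 2P − Q = 0.751621, giving −½ ln(0.751621) = 0.142762.
1 − 2Q = 0.798218, giving −¼ ln(0.798218) = 0.056343.
d = 0.142762 + 0.056343 = 0.199105.
Under a molecular clock d = 2μt, so t = d/(2μ) = 0.199105 / (2 × 2.6 × 10^-8) = 3.83 million years.

3.83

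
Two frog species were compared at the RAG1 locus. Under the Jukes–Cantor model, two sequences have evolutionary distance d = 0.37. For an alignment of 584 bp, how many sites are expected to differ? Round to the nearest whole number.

171

Invert JC69: p = (3/4)(1 − e^(−4d/3)) = 0.75 × (1 − e^(-0.493333)) = 0.75 × (1 − 0.610588) = 0.292059.
Expected differing sites = pL ≈ 0.292059 × 584 = 170.562456 ≈ 171.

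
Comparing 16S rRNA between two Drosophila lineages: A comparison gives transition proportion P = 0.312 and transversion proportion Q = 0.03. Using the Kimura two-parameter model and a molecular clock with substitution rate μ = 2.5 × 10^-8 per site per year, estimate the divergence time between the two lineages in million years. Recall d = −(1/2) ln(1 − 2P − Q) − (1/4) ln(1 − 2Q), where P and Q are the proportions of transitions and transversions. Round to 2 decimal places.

10.92

Under the Kimura two-parameter model, d = −½ ln(1 − 2P − Q) − ¼ ln(1 − 2Q).
1 − 2P − Q = 0.346, giving −½ ln(0.346) = 0.530658.
1 − 2Q = 0.94, giving −¼ ln(0.94) = 0.015469.
d = 0.530658 + 0.015469 = 0.546127.
Under a molecular clock d = 2μt, so t = d/(2μ) = 0.546127 / (2 × 2.5 × 10^-8) = 10.92 million years.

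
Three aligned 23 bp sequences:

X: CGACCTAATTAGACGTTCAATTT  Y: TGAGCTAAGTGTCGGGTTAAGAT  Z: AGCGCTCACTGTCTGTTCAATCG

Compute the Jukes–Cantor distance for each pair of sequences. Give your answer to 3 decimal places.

d(X,Y) = 0.761, d(X,Z) = 0.761, d(Y,Z) = 0.650

X–Y: 11/23 sites differ → p ≈ 0.478261, d = −0.75 ln(1 − 0.637681) = 0.761423 ≈ 0.761.
X–Z: 11/23 sites differ → p ≈ 0.478261, d = −0.75 ln(1 − 0.637681) = 0.761423 ≈ 0.761.
Y–Z: 10/23 sites differ → p ≈ 0.434783, d = −0.75 ln(1 − 0.579711) = 0.650110 ≈ 0.650.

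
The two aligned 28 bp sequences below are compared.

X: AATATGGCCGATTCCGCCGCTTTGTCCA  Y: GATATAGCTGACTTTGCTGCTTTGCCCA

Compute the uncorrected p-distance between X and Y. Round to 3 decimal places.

The sequences differ at 8 of 28 positions (sites 1, 6, 9, 12, 14, 15, 18, 25).
p = 8/28 = 0.285714… ≈ 0.286 (to 3 d.p.).

0.286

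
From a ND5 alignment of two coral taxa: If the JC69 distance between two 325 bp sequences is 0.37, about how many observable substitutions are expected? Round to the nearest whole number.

Invert JC69: p = (3/4)(1 − e^(−4d/3)) = 0.75 × (1 − e^(-0.493333)) = 0.75 × (1 − 0.610588) = 0.292059.
Expected differing sites = pL ≈ 0.292059 × 325 = 94.919175 ≈ 95.

95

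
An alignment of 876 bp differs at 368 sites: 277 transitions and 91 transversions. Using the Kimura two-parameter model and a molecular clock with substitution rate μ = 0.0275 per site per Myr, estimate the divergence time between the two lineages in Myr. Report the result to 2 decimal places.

13.18

P = 277/876 ≈ 0.31621 and Q = 91/876 ≈ 0.103881.
Under the Kimura two-parameter model, d = −½ ln(1 − 2P − Q) − ¼ ln(1 − 2Q).
1 − 2P − Q = 0.263699, giving −½ ln(0.263699) = 0.666473.
1 − 2Q = 0.792238, giving −¼ ln(0.792238) = 0.058223.
d = 0.666473 + 0.058223 = 0.724696.
Under a molecular clock d = 2μt, so t = d/(2μ) = 0.724696 / (2 × 0.0275) = 13.18 Myr.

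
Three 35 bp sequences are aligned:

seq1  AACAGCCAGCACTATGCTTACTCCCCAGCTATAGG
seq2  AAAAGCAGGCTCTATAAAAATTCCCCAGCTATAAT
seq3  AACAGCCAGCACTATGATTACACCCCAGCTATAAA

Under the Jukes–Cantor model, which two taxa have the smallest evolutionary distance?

seq1–seq2: 11/35 differ, p = 0.314, d = 0.407.
seq1–seq3: 4/35 differ, p = 0.114, d = 0.124.
seq2–seq3: 10/35 differ, p = 0.286, d = 0.360.
The smallest distance is between seq1 and seq3.

seq1 and seq3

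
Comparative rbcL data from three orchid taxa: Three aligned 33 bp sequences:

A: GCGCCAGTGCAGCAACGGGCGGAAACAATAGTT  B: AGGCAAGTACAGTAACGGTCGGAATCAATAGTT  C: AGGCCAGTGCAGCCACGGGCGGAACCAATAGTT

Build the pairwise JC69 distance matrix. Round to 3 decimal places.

A–B: 7/33 sites differ → p ≈ 0.212121, d = −0.75 ln(1 − 0.282828) = 0.249330 ≈ 0.249.
A–C: 4/33 sites differ → p ≈ 0.121212, d = −0.75 ln(1 − 0.161616) = 0.132209 ≈ 0.132.
B–C: 6/33 sites differ → p ≈ 0.181818, d = −0.75 ln(1 − 0.242424) = 0.208224 ≈ 0.208.

d(A,B) = 0.249, d(A,C) = 0.132, d(B,C) = 0.208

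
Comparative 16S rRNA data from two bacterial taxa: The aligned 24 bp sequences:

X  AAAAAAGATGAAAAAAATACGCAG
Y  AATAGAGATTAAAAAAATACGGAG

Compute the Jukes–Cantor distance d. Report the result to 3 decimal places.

The sequences differ at 4 of 24 sites (3, 5, 10, 22), so p = 4/24 ≈ 0.166667.
d = −(3/4) ln(1 − 4p/3) = −0.75 ln(1 − 0.222223) = −0.75 ln(0.777777)
  = −0.75 × (-0.251315) = 0.188486 substitutions/site.

0.188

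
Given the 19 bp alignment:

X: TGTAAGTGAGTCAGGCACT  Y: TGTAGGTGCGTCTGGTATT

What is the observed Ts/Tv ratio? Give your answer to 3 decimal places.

Transitions are A↔G and C↔T; transversions are all other mismatches.
Transitions: 3. Transversions: 2.
R = 3/2 = 1.500.

1.500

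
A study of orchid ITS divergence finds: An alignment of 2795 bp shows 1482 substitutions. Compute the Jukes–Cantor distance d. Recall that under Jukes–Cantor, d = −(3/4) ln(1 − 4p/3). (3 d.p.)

0.921

p = 1482/2795 ≈ 0.530233.
d = −(3/4) ln(1 − 4p/3) = −0.75 ln(1 − 0.706977) = −0.75 ln(0.293023)
  = −0.75 × (-1.227504) = 0.920628 substitutions/site.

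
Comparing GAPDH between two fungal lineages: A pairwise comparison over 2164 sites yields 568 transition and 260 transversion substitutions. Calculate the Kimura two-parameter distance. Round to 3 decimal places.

0.587

P = 568/2164 ≈ 0.262477 and Q = 260/2164 ≈ 0.120148.
Under the Kimura two-parameter model, d = −½ ln(1 − 2P − Q) − ¼ ln(1 − 2Q).
1 − 2P − Q = 0.354898, giving −½ ln(0.354898) = 0.517962.
1 − 2Q = 0.759704, giving −¼ ln(0.759704) = 0.068707.
d = 0.517962 + 0.068707 = 0.586669.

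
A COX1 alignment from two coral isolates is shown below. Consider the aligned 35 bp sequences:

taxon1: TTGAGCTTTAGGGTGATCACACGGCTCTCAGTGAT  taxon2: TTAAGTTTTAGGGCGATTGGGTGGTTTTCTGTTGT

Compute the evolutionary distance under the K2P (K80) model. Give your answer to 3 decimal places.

0.582

Of 35 sites, 10 differences are transitions and 3 are transversions, so P = 10/35 ≈ 0.285714 and Q = 3/35 ≈ 0.085714.
Under the Kimura two-parameter model, d = −½ ln(1 − 2P − Q) − ¼ ln(1 − 2Q).
1 − 2P − Q = 0.342858, giving −½ ln(0.342858) = 0.535219.
1 − 2Q = 0.828572, giving −¼ ln(0.828572) = 0.047013.
d = 0.535219 + 0.047013 = 0.582232.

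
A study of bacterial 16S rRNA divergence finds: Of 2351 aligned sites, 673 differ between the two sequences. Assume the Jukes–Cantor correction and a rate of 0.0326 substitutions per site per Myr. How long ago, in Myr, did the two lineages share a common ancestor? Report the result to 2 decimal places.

p = 673/2351 ≈ 0.286261.
d = −(3/4) ln(1 − 4p/3) = −0.75 ln(1 − 0.381681) = −0.75 ln(0.618319)
  = −0.75 × (-0.480751) = 0.360563 substitutions/site.
Under a molecular clock d = 2μt, so t = d/(2μ) = 0.360563 / (2 × 0.0326) = 5.53 Myr.

5.53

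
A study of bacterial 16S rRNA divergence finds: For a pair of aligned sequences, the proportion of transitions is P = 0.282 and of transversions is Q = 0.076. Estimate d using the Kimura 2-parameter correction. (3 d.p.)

0.552

Under the Kimura two-parameter model, d = −½ ln(1 − 2P − Q) − ¼ ln(1 − 2Q).
1 − 2P − Q = 0.36, giving −½ ln(0.36) = 0.510826.
1 − 2Q = 0.848, giving −¼ ln(0.848) = 0.041219.
d = 0.510826 + 0.041219 = 0.552045.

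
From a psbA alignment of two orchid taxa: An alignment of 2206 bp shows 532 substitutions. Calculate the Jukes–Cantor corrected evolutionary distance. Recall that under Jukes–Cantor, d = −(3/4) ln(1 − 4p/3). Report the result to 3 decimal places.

p = 532/2206 ≈ 0.24116.
d = −(3/4) ln(1 − 4p/3) = −0.75 ln(1 − 0.321547) = −0.75 ln(0.678453)
  = −0.75 × (-0.387940) = 0.290955 substitutions/site.

0.291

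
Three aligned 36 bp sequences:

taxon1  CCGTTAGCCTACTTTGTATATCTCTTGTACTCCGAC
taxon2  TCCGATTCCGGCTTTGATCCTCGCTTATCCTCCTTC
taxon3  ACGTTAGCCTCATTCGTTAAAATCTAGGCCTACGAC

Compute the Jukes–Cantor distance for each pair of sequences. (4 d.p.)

d(taxon1,taxon2) = 0.7449, d(taxon1,taxon3) = 0.4408, d(taxon2,taxon3) = 1.2648

taxon1–taxon2: 17/36 sites differ → p ≈ 0.472222, d = −0.75 ln(1 − 0.629629) = 0.744938 ≈ 0.7449.
taxon1–taxon3: 12/36 sites differ → p ≈ 0.333333, d = −0.75 ln(1 − 0.444444) = 0.440839 ≈ 0.4408.
taxon2–taxon3: 22/36 sites differ → p ≈ 0.611111, d = −0.75 ln(1 − 0.814815) = 1.264800 ≈ 1.2648.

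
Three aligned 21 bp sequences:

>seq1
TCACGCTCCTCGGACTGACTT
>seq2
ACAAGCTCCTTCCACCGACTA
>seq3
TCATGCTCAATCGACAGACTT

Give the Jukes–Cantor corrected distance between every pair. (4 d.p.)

d(seq1,seq2) = 0.4408, d(seq1,seq3) = 0.3597, d(seq2,seq3) = 0.4408

seq1–seq2: 7/21 sites differ → p ≈ 0.333333, d = −0.75 ln(1 − 0.444444) = 0.440839 ≈ 0.4408.
seq1–seq3: 6/21 sites differ → p ≈ 0.285714, d = −0.75 ln(1 − 0.380952) = 0.359679 ≈ 0.3597.
seq2–seq3: 7/21 sites differ → p ≈ 0.333333, d = −0.75 ln(1 − 0.444444) = 0.440839 ≈ 0.4408.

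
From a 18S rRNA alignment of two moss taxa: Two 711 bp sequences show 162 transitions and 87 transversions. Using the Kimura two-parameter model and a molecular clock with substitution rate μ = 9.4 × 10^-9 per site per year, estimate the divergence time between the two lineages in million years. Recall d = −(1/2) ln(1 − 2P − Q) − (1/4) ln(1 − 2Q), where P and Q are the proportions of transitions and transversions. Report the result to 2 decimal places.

P = 162/711 ≈ 0.227848 and Q = 87/711 ≈ 0.122363.
Under the Kimura two-parameter model, d = −½ ln(1 − 2P − Q) − ¼ ln(1 − 2Q).
1 − 2P − Q = 0.421941, giving −½ ln(0.421941) = 0.431445.
1 − 2Q = 0.755274, giving −¼ ln(0.755274) = 0.070169.
d = 0.431445 + 0.070169 = 0.501614.
Under a molecular clock d = 2μt, so t = d/(2μ) = 0.501614 / (2 × 9.4 × 10^-9) = 26.68 million years.

26.68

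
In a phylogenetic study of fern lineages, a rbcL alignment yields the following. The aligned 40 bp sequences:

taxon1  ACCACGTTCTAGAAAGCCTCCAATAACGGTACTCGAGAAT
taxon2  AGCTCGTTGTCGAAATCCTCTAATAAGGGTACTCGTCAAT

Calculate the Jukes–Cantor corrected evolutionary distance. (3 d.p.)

The sequences differ at 9 of 40 sites (2, 4, 9, 11, 16, 21, 27, 36, 37), so p = 9/40 = 0.225.
d = −(3/4) ln(1 − 4p/3) = −0.75 ln(1 − 0.3) = −0.75 ln(0.7)
  = −0.75 × (-0.356675) = 0.267506 substitutions/site.

0.268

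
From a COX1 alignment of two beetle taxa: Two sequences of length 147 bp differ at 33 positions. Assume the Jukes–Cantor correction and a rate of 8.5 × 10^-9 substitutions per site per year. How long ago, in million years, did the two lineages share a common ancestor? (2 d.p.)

15.69

p = 33/147 ≈ 0.22449.
d = −(3/4) ln(1 − 4p/3) = −0.75 ln(1 − 0.29932) = −0.75 ln(0.70068)
  = −0.75 × (-0.355704) = 0.266778 substitutions/site.
Under a molecular clock d = 2μt, so t = d/(2μ) = 0.266778 / (2 × 8.5 × 10^-9) = 15.69 million years.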